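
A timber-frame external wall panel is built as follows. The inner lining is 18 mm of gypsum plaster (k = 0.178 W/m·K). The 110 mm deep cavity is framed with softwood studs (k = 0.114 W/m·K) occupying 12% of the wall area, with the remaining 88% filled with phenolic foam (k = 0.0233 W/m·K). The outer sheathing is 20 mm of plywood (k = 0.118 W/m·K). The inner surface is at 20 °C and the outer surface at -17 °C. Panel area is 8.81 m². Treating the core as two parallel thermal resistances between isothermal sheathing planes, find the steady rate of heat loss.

Q ≈ 93.4 W

Sheathing layers in series; stud and cavity paths in parallel between them.
R_inner = 0.018/(0.178×8.81) = 0.01148 K/W
R_stud  = 0.11/(0.114×0.12×8.81) = 0.9127 K/W
R_cav   = 0.11/(0.0233×0.88×8.81) = 0.6089 K/W
1/R_core = 1/R_stud + 1/R_cav → R_core = 0.3653 K/W
R_outer = 0.02/(0.118×8.81) = 0.01924 K/W
R_total = 0.396 K/W
Q = ΔT/R_total = 37/0.396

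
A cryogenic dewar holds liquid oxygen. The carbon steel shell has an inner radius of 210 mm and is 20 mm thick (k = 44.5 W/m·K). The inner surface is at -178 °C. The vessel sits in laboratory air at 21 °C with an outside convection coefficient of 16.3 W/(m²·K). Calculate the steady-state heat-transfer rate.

Q ≈ 2140 W

Each spherical layer contributes R = (1/r_i − 1/r_o)/(4πk):
R_carbon steel shell = (1/0.21 − 1/0.23)/(4π×44.5) = 7.405×10^-4 K/W
R_outer film = 1/(h·4πr_o²) = 1/(16.3×4π×0.23²) = 0.09229 K/W
R_total = 0.09303 K/W
Q = ΔT/R_total = 199/0.09303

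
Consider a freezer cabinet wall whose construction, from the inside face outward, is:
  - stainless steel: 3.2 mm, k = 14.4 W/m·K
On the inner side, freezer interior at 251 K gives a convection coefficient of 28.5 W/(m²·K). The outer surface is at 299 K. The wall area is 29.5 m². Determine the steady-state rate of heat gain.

Thermal resistances in series:
R_inner film = 1/(h_i·A) = 1/(28.5×29.5) = 0.001189 K/W
R_stainless steel = L/(kA) = 0.0032/(14.4×29.5) = 7.533×10^-6 K/W
R_total = 0.001197 K/W
Q = ΔT / R_total = 48 / 0.001197

Q ≈ 40100 W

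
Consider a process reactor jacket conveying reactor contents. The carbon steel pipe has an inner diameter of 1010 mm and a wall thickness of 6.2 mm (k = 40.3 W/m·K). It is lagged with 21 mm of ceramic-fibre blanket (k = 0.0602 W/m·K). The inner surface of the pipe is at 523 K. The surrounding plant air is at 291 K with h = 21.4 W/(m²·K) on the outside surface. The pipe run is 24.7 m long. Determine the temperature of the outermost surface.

T ≈ 318 K

Radial resistances (cylindrical: R_cond = ln(r_o/r_i)/(2πkL), R_conv = 1/(h·2πrL)):
R_carbon steel pipe wall = ln(511.2/505)/(2π×40.3×24.7) = 1.951×10^-6 K/W
R_ceramic-fibre blanket = ln(532.2/511.2)/(2π×0.0602×24.7) = 0.004309 K/W
R_outer film = 1/(h_o·2πr_oL) = 1/(21.4×2π×0.5322×24.7) = 5.658×10^-4 K/W
R_total = 0.004877 K/W
Q = ΔT/R_total = 232/0.004877
Q = 47600 W
T_interface = T_inner − Q·ΣR(inner→interface) = 523 − 47600×0.004311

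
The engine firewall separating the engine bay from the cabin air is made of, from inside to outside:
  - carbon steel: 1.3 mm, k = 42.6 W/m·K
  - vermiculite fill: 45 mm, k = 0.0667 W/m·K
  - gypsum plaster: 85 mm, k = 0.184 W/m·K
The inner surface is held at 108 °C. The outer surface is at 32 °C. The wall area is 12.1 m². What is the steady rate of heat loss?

Q ≈ 809 W

Thermal resistances in series:
R_carbon steel = L/(kA) = 0.0013/(42.6×12.1) = 2.522×10^-6 K/W
R_vermiculite fill = L/(kA) = 0.045/(0.0667×12.1) = 0.05576 K/W
R_gypsum plaster = L/(kA) = 0.085/(0.184×12.1) = 0.03818 K/W
R_total = 0.09394 K/W
Q = ΔT / R_total = 76 / 0.09394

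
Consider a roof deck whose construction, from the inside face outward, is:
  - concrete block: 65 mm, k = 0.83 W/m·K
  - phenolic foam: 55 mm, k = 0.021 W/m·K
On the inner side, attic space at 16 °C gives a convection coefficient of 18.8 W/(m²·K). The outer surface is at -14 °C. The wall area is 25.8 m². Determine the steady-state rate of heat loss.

Series thermal resistances:
R_inner film = 1/(h_i·A) = 1/(18.8×25.8) = 0.002062 K/W
R_concrete block = L/(kA) = 0.065/(0.83×25.8) = 0.003035 K/W
R_phenolic foam = L/(kA) = 0.055/(0.021×25.8) = 0.1015 K/W
R_total = 0.1066 K/W
Q = ΔT / R_total = 30 / 0.1066

Q ≈ 281 W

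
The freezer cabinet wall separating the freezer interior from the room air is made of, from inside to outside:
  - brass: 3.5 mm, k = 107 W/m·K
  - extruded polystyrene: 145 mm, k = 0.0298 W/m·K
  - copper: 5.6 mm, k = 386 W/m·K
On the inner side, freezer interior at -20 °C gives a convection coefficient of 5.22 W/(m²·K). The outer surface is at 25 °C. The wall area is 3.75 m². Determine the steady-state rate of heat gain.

Model the wall as resistances in series:
R_inner film = 1/(h_i·A) = 1/(5.22×3.75) = 0.05109 K/W
R_brass = L/(kA) = 0.0035/(107×3.75) = 8.723×10^-6 K/W
R_extruded polystyrene = L/(kA) = 0.145/(0.0298×3.75) = 1.298 K/W
R_copper = L/(kA) = 0.0056/(386×3.75) = 3.869×10^-6 K/W
R_total = 1.349 K/W
Q = ΔT / R_total = 45 / 1.349

Q ≈ 33.4 W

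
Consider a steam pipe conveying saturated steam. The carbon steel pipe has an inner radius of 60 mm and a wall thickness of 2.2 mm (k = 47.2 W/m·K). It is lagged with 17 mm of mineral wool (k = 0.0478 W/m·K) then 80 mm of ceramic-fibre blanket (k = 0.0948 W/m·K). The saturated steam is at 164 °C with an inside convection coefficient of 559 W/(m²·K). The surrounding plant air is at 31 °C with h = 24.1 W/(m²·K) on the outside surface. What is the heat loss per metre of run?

q′ ≈ 65.7 W/m

For a radial system each layer contributes R = ln(r_out/r_in)/(2πkL); films add R = 1/(hA).
R_inner film = 1/(h_i·2πr₁L) = 1/(559×2π×0.06×1) = 0.004745 K/W
R_carbon steel pipe wall = ln(62.2/60)/(2π×47.2×1) = 1.214×10^-4 K/W
R_mineral wool = ln(79.2/62.2)/(2π×0.0478×1) = 0.8045 K/W
R_ceramic-fibre blanket = ln(159.2/79.2)/(2π×0.0948×1) = 1.172 K/W
R_outer film = 1/(h_o·2πr_oL) = 1/(24.1×2π×0.1592×1) = 0.04148 K/W
R_total = 2.023 K/W
Q = ΔT/R_total = 133/2.023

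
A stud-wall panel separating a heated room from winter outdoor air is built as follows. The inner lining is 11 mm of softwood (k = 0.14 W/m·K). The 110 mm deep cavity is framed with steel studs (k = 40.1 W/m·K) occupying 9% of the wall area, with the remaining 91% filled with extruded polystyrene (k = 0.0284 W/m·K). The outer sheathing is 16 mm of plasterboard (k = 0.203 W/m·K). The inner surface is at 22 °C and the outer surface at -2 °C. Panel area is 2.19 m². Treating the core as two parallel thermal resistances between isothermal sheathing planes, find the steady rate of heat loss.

Sheathing layers in series; stud and cavity paths in parallel between them.
R_inner = 0.011/(0.14×2.19) = 0.03588 K/W
R_stud  = 0.11/(40.1×0.09×2.19) = 0.01392 K/W
R_cav   = 0.11/(0.0284×0.91×2.19) = 1.944 K/W
1/R_core = 1/R_stud + 1/R_cav → R_core = 0.01382 K/W
R_outer = 0.016/(0.203×2.19) = 0.03599 K/W
R_total = 0.08569 K/W
Q = ΔT/R_total = 24/0.08569

Q ≈ 280 W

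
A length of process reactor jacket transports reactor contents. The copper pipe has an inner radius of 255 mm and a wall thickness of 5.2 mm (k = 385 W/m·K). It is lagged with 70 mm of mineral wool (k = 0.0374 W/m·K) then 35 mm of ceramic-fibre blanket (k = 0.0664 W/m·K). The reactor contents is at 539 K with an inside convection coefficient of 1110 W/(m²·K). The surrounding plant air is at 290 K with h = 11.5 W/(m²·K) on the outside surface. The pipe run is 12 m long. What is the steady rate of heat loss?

Radial resistances (cylindrical: R_cond = ln(r_o/r_i)/(2πkL), R_conv = 1/(h·2πrL)):
R_inner film = 1/(h_i·2πr₁L) = 1/(1110×2π×0.255×12) = 4.686×10^-5 K/W
R_copper pipe wall = ln(260.2/255)/(2π×385×12) = 6.954×10^-7 K/W
R_mineral wool = ln(330.2/260.2)/(2π×0.0374×12) = 0.08449 K/W
R_ceramic-fibre blanket = ln(365.2/330.2)/(2π×0.0664×12) = 0.02012 K/W
R_outer film = 1/(h_o·2πr_oL) = 1/(11.5×2π×0.3652×12) = 0.003158 K/W
R_total = 0.1078 K/W
Q = ΔT/R_total = 249/0.1078

Q ≈ 2310 W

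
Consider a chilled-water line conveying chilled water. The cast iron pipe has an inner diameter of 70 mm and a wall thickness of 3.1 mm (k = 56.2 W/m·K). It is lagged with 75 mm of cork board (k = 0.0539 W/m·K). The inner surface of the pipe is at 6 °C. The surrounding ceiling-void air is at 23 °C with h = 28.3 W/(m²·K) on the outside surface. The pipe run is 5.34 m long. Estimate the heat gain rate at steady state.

Treating each annulus and film as a series resistance:
R_cast iron pipe wall = ln(38.1/35)/(2π×56.2×5.34) = 4.501×10^-5 K/W
R_cork board = ln(113.1/38.1)/(2π×0.0539×5.34) = 0.6016 K/W
R_outer film = 1/(h_o·2πr_oL) = 1/(28.3×2π×0.1131×5.34) = 0.009312 K/W
R_total = 0.611 K/W
Q = ΔT/R_total = 17/0.611

Q ≈ 27.8 W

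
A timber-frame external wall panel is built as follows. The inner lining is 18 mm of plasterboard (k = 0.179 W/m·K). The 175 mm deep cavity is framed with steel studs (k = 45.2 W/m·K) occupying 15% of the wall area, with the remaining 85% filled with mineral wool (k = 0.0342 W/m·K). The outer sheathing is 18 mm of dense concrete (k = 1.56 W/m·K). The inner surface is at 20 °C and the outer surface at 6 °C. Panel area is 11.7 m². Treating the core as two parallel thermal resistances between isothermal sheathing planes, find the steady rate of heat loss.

Q ≈ 1190 W

Sheathing layers in series; stud and cavity paths in parallel between them.
R_inner = 0.018/(0.179×11.7) = 0.008595 K/W
R_stud  = 0.175/(45.2×0.15×11.7) = 0.002206 K/W
R_cav   = 0.175/(0.0342×0.85×11.7) = 0.5145 K/W
1/R_core = 1/R_stud + 1/R_cav → R_core = 0.002197 K/W
R_outer = 0.018/(1.56×11.7) = 9.862×10^-4 K/W
R_total = 0.01178 K/W
Q = ΔT/R_total = 14/0.01178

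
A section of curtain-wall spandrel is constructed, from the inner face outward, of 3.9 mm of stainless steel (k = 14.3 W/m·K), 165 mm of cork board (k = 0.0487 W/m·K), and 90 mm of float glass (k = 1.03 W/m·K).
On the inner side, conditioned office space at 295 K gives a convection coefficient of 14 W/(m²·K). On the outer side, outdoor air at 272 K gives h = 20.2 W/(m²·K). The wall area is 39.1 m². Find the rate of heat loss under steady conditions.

Q ≈ 250 W

Treating each layer as a thermal resistance in series:
R_inner film = 1/(h_i·A) = 1/(14×39.1) = 0.001827 K/W
R_stainless steel = L/(kA) = 0.0039/(14.3×39.1) = 6.975×10^-6 K/W
R_cork board = L/(kA) = 0.165/(0.0487×39.1) = 0.08665 K/W
R_float glass = L/(kA) = 0.09/(1.03×39.1) = 0.002235 K/W
R_outer film = 1/(h_o·A) = 1/(20.2×39.1) = 0.001266 K/W
R_total = 0.09199 K/W
Q = ΔT / R_total = 23 / 0.09199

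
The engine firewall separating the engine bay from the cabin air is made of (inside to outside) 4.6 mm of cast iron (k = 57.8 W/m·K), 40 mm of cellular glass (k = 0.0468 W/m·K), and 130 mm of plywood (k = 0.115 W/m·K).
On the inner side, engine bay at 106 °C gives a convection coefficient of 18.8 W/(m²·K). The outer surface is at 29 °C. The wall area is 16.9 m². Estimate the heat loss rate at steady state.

Q ≈ 638 W

Treating each layer as a thermal resistance in series:
R_inner film = 1/(h_i·A) = 1/(18.8×16.9) = 0.003147 K/W
R_cast iron = L/(kA) = 0.0046/(57.8×16.9) = 4.709×10^-6 K/W
R_cellular glass = L/(kA) = 0.04/(0.0468×16.9) = 0.05057 K/W
R_plywood = L/(kA) = 0.13/(0.115×16.9) = 0.06689 K/W
R_total = 0.1206 K/W
Q = ΔT / R_total = 77 / 0.1206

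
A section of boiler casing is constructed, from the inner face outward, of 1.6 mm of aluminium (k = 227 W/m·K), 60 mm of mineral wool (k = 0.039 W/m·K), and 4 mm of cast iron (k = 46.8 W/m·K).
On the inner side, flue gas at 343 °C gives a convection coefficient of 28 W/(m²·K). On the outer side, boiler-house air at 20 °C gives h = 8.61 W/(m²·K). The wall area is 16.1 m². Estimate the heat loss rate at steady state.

Series thermal resistances:
R_inner film = 1/(h_i·A) = 1/(28×16.1) = 0.002218 K/W
R_aluminium = L/(kA) = 0.0016/(227×16.1) = 4.378×10^-7 K/W
R_mineral wool = L/(kA) = 0.06/(0.039×16.1) = 0.09556 K/W
R_cast iron = L/(kA) = 0.004/(46.8×16.1) = 5.309×10^-6 K/W
R_outer film = 1/(h_o·A) = 1/(8.61×16.1) = 0.007214 K/W
R_total = 0.105 K/W
Q = ΔT / R_total = 323 / 0.105

Q ≈ 3080 W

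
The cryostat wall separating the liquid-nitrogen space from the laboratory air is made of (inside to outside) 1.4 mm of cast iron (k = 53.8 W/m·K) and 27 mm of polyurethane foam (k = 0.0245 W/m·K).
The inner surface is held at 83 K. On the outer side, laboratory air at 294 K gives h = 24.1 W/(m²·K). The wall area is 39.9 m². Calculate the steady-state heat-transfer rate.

Q ≈ 7360 W

Series thermal resistances:
R_cast iron = L/(kA) = 0.0014/(53.8×39.9) = 6.522×10^-7 K/W
R_polyurethane foam = L/(kA) = 0.027/(0.0245×39.9) = 0.02762 K/W
R_outer film = 1/(h_o·A) = 1/(24.1×39.9) = 0.00104 K/W
R_total = 0.02866 K/W
Q = ΔT / R_total = 211 / 0.02866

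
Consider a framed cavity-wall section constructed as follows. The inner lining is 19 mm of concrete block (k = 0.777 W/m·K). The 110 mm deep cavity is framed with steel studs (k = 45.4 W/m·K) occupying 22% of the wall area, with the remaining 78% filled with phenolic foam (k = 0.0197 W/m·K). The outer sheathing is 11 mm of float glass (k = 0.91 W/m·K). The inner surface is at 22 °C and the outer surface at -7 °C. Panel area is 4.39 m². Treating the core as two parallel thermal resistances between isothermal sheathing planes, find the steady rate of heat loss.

Q ≈ 2680 W

Sheathing layers in series; stud and cavity paths in parallel between them.
R_inner = 0.019/(0.777×4.39) = 0.00557 K/W
R_stud  = 0.11/(45.4×0.22×4.39) = 0.002509 K/W
R_cav   = 0.11/(0.0197×0.78×4.39) = 1.631 K/W
1/R_core = 1/R_stud + 1/R_cav → R_core = 0.002505 K/W
R_outer = 0.011/(0.91×4.39) = 0.002754 K/W
R_total = 0.01083 K/W
Q = ΔT/R_total = 29/0.01083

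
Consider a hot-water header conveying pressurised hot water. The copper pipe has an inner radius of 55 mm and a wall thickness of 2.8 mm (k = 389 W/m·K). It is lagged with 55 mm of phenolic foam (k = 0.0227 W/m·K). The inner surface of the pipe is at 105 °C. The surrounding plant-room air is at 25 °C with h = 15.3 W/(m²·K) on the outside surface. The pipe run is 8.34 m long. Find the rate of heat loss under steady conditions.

Cylindrical conduction, so R = ln(r₂/r₁)/(2πkL) per layer, in series:
R_copper pipe wall = ln(57.8/55)/(2π×389×8.34) = 2.436×10^-6 K/W
R_phenolic foam = ln(112.8/57.8)/(2π×0.0227×8.34) = 0.5621 K/W
R_outer film = 1/(h_o·2πr_oL) = 1/(15.3×2π×0.1128×8.34) = 0.01106 K/W
R_total = 0.5732 K/W
Q = ΔT/R_total = 80/0.5732

Q ≈ 140 W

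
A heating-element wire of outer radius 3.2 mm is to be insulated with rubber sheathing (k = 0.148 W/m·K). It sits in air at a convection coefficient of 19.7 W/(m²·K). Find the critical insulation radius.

r_cr ≈ 7.51 mm

For a cylinder r_cr = k/h = 0.148/19.7
r_cr = 7.51 mm; since the bare radius (3.2 mm) is below r_cr, adding a thin layer of insulation will *increase* heat loss.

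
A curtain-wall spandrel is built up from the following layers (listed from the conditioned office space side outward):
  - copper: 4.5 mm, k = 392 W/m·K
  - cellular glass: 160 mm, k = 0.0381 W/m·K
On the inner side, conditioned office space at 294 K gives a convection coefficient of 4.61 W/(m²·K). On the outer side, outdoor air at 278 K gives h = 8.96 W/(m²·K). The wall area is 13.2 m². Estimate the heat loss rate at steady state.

Q ≈ 46.6 W

Model the wall as resistances in series:
R_inner film = 1/(h_i·A) = 1/(4.61×13.2) = 0.01643 K/W
R_copper = L/(kA) = 0.0045/(392×13.2) = 8.697×10^-7 K/W
R_cellular glass = L/(kA) = 0.16/(0.0381×13.2) = 0.3181 K/W
R_outer film = 1/(h_o·A) = 1/(8.96×13.2) = 0.008455 K/W
R_total = 0.343 K/W
Q = ΔT / R_total = 16 / 0.343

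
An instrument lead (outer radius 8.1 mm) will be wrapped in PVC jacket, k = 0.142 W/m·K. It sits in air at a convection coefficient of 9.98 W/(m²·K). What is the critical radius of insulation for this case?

For a cylinder r_cr = k/h = 0.142/9.98
r_cr = 14.2 mm; since the bare radius (8.1 mm) is below r_cr, adding a thin layer of insulation will *increase* heat loss.

r_cr ≈ 14.2 mm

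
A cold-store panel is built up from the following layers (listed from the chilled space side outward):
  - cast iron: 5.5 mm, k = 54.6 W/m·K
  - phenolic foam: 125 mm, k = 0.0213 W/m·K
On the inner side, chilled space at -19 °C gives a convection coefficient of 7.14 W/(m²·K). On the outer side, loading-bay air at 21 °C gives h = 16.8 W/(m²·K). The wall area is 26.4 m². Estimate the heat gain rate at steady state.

Q ≈ 174 W

Model the wall as resistances in series:
R_inner film = 1/(h_i·A) = 1/(7.14×26.4) = 0.005305 K/W
R_cast iron = L/(kA) = 0.0055/(54.6×26.4) = 3.816×10^-6 K/W
R_phenolic foam = L/(kA) = 0.125/(0.0213×26.4) = 0.2223 K/W
R_outer film = 1/(h_o·A) = 1/(16.8×26.4) = 0.002255 K/W
R_total = 0.2299 K/W
Q = ΔT / R_total = 40 / 0.2299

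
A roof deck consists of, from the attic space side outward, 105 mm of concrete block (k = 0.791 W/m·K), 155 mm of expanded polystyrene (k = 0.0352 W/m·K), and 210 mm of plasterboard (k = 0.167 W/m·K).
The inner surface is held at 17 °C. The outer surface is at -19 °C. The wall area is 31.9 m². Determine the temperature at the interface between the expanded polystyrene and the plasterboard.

T ≈ -11.2 °C

Using the resistance-network approach (series):
R_concrete block = L/(kA) = 0.105/(0.791×31.9) = 0.004161 K/W
R_expanded polystyrene = L/(kA) = 0.155/(0.0352×31.9) = 0.138 K/W
R_plasterboard = L/(kA) = 0.21/(0.167×31.9) = 0.03942 K/W
R_total = 0.1816 K/W;  Q = ΔT/R_total = 36/0.1816 = 198.2 W
T_interface = T_inner − Q·ΣR(inner→interface) = 17 − 198×0.1422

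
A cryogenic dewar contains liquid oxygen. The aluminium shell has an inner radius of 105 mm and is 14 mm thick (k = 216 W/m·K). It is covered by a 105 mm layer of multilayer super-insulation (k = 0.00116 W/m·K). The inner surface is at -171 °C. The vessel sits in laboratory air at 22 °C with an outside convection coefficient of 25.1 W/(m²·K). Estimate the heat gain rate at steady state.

Q ≈ 0.714 W

Each spherical layer contributes R = (1/r_i − 1/r_o)/(4πk):
R_aluminium shell = (1/0.105 − 1/0.119)/(4π×216) = 4.128×10^-4 K/W
R_multilayer super-insulation = (1/0.119 − 1/0.224)/(4π×0.00116) = 270.2 K/W
R_outer film = 1/(h·4πr_o²) = 1/(25.1×4π×0.224²) = 0.06319 K/W
R_total = 270.3 K/W
Q = ΔT/R_total = 193/270.3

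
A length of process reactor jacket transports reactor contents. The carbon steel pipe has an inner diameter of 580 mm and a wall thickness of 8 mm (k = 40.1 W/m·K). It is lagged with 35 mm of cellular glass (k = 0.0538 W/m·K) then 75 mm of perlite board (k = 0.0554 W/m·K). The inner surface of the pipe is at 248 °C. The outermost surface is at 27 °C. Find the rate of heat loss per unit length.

Cylindrical conduction, so R = ln(r₂/r₁)/(2πkL) per layer, in series:
R_carbon steel pipe wall = ln(298/290)/(2π×40.1×1) = 1.08×10^-4 K/W
R_cellular glass = ln(333/298)/(2π×0.0538×1) = 0.3285 K/W
R_perlite board = ln(408/333)/(2π×0.0554×1) = 0.5835 K/W
R_total = 0.9122 K/W
Q = ΔT/R_total = 221/0.9122

q′ ≈ 242 W/m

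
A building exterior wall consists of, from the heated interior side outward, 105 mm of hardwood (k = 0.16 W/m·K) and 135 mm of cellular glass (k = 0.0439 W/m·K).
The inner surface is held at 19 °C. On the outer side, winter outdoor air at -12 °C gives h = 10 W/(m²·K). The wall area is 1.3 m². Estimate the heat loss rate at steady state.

Q ≈ 10.5 W

Treating each layer as a thermal resistance in series:
R_hardwood = L/(kA) = 0.105/(0.16×1.3) = 0.5048 K/W
R_cellular glass = L/(kA) = 0.135/(0.0439×1.3) = 2.366 K/W
R_outer film = 1/(h_o·A) = 1/(10×1.3) = 0.07692 K/W
R_total = 2.947 K/W
Q = ΔT / R_total = 31 / 2.947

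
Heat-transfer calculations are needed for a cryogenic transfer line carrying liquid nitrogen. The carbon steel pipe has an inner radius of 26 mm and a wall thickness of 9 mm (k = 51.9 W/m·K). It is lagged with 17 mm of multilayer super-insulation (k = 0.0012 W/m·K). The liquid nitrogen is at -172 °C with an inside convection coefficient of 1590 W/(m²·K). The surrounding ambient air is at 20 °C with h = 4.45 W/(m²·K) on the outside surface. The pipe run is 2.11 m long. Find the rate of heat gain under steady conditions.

Q ≈ 7.62 W

Cylindrical conduction, so R = ln(r₂/r₁)/(2πkL) per layer, in series:
R_inner film = 1/(h_i·2πr₁L) = 1/(1590×2π×0.026×2.11) = 0.001825 K/W
R_carbon steel pipe wall = ln(35/26)/(2π×51.9×2.11) = 4.32×10^-4 K/W
R_multilayer super-insulation = ln(52/35)/(2π×0.0012×2.11) = 24.88 K/W
R_outer film = 1/(h_o·2πr_oL) = 1/(4.45×2π×0.052×2.11) = 0.326 K/W
R_total = 25.21 K/W
Q = ΔT/R_total = 192/25.21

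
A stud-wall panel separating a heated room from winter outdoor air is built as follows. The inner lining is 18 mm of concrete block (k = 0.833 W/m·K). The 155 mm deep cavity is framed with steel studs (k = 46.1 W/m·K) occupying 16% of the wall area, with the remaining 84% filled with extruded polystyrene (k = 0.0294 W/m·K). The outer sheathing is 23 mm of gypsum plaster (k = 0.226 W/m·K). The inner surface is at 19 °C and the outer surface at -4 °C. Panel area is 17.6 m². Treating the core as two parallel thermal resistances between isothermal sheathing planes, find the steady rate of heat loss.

Q ≈ 2800 W

Sheathing layers in series; stud and cavity paths in parallel between them.
R_inner = 0.018/(0.833×17.6) = 0.001228 K/W
R_stud  = 0.155/(46.1×0.16×17.6) = 0.001194 K/W
R_cav   = 0.155/(0.0294×0.84×17.6) = 0.3566 K/W
1/R_core = 1/R_stud + 1/R_cav → R_core = 0.00119 K/W
R_outer = 0.023/(0.226×17.6) = 0.005782 K/W
R_total = 0.0082 K/W
Q = ΔT/R_total = 23/0.0082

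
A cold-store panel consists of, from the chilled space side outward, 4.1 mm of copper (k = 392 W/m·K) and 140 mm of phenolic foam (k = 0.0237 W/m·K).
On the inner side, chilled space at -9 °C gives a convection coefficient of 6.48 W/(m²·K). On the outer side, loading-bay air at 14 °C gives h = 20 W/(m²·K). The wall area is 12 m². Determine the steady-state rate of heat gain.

Thermal resistances in series:
R_inner film = 1/(h_i·A) = 1/(6.48×12) = 0.01286 K/W
R_copper = L/(kA) = 0.0041/(392×12) = 8.716×10^-7 K/W
R_phenolic foam = L/(kA) = 0.14/(0.0237×12) = 0.4923 K/W
R_outer film = 1/(h_o·A) = 1/(20×12) = 0.004167 K/W
R_total = 0.5093 K/W
Q = ΔT / R_total = 23 / 0.5093

Q ≈ 45.2 W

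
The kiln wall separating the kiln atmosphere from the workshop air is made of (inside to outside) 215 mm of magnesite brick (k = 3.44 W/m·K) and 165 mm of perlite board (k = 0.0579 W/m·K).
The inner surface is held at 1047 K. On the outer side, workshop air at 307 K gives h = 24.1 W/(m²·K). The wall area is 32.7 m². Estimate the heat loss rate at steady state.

Series thermal resistances:
R_magnesite brick = L/(kA) = 0.215/(3.44×32.7) = 0.001911 K/W
R_perlite board = L/(kA) = 0.165/(0.0579×32.7) = 0.08715 K/W
R_outer film = 1/(h_o·A) = 1/(24.1×32.7) = 0.001269 K/W
R_total = 0.09033 K/W
Q = ΔT / R_total = 740 / 0.09033

Q ≈ 8190 W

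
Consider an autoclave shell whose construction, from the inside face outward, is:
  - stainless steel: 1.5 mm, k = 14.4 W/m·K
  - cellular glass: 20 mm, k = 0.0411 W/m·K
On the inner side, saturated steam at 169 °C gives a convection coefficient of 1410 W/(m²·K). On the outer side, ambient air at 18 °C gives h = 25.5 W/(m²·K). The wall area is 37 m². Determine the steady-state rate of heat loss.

Model the wall as resistances in series:
R_inner film = 1/(h_i·A) = 1/(1410×37) = 1.917×10^-5 K/W
R_stainless steel = L/(kA) = 0.0015/(14.4×37) = 2.815×10^-6 K/W
R_cellular glass = L/(kA) = 0.02/(0.0411×37) = 0.01315 K/W
R_outer film = 1/(h_o·A) = 1/(25.5×37) = 0.00106 K/W
R_total = 0.01423 K/W
Q = ΔT / R_total = 151 / 0.01423

Q ≈ 10600 W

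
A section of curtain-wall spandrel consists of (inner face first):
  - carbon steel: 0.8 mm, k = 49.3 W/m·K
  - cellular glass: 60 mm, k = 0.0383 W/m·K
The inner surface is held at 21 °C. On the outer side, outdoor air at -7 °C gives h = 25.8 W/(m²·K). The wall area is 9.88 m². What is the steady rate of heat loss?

Model the wall as resistances in series:
R_carbon steel = L/(kA) = 0.0008/(49.3×9.88) = 1.642×10^-6 K/W
R_cellular glass = L/(kA) = 0.06/(0.0383×9.88) = 0.1586 K/W
R_outer film = 1/(h_o·A) = 1/(25.8×9.88) = 0.003923 K/W
R_total = 0.1625 K/W
Q = ΔT / R_total = 28 / 0.1625

Q ≈ 172 W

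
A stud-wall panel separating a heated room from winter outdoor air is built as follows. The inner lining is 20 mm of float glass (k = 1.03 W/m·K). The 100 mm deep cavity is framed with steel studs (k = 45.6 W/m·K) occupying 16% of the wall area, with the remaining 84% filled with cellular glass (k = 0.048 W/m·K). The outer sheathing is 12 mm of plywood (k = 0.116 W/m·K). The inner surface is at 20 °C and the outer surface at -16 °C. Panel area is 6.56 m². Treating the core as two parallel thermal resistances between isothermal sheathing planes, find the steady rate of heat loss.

Sheathing layers in series; stud and cavity paths in parallel between them.
R_inner = 0.02/(1.03×6.56) = 0.00296 K/W
R_stud  = 0.1/(45.6×0.16×6.56) = 0.002089 K/W
R_cav   = 0.1/(0.048×0.84×6.56) = 0.3781 K/W
1/R_core = 1/R_stud + 1/R_cav → R_core = 0.002078 K/W
R_outer = 0.012/(0.116×6.56) = 0.01577 K/W
R_total = 0.02081 K/W
Q = ΔT/R_total = 36/0.02081

Q ≈ 1730 W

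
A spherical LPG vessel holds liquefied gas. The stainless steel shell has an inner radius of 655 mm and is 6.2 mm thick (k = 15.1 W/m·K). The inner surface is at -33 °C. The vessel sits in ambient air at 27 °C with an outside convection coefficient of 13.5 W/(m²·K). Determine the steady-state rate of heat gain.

Radial (spherical) resistances in series:
R_stainless steel shell = (1/0.655 − 1/0.6612)/(4π×15.1) = 7.545×10^-5 K/W
R_outer film = 1/(h·4πr_o²) = 1/(13.5×4π×0.6612²) = 0.01348 K/W
R_total = 0.01356 K/W
Q = ΔT/R_total = 60/0.01356

Q ≈ 4430 W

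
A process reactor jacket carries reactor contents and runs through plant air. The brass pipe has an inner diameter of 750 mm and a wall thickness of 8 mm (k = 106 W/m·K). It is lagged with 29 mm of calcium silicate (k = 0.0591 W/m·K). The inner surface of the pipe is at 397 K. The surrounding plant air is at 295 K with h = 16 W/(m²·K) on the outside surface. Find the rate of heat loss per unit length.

Per-layer cylindrical resistances, series-summed:
R_brass pipe wall = ln(383/375)/(2π×106×1) = 3.169×10^-5 K/W
R_calcium silicate = ln(412/383)/(2π×0.0591×1) = 0.1966 K/W
R_outer film = 1/(h_o·2πr_oL) = 1/(16×2π×0.412×1) = 0.02414 K/W
R_total = 0.2207 K/W
Q = ΔT/R_total = 102/0.2207

q′ ≈ 462 W/m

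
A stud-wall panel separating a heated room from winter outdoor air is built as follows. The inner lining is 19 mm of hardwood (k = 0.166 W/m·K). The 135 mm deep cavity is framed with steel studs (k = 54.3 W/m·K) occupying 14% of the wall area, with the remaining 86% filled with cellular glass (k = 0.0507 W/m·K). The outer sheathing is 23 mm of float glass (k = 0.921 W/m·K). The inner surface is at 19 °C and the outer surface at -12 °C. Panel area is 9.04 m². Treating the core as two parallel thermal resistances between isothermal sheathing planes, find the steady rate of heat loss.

Sheathing layers in series; stud and cavity paths in parallel between them.
R_inner = 0.019/(0.166×9.04) = 0.01266 K/W
R_stud  = 0.135/(54.3×0.14×9.04) = 0.001964 K/W
R_cav   = 0.135/(0.0507×0.86×9.04) = 0.3425 K/W
1/R_core = 1/R_stud + 1/R_cav → R_core = 0.001953 K/W
R_outer = 0.023/(0.921×9.04) = 0.002762 K/W
R_total = 0.01738 K/W
Q = ΔT/R_total = 31/0.01738

Q ≈ 1780 W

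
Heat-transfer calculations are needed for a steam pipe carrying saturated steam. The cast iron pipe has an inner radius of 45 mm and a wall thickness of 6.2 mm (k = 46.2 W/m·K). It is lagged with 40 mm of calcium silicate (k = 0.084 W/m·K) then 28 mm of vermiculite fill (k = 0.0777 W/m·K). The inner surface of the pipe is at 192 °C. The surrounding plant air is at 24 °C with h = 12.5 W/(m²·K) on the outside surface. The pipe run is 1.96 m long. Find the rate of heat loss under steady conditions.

Cylindrical conduction, so R = ln(r₂/r₁)/(2πkL) per layer, in series:
R_cast iron pipe wall = ln(51.2/45)/(2π×46.2×1.96) = 2.269×10^-4 K/W
R_calcium silicate = ln(91.2/51.2)/(2π×0.084×1.96) = 0.5581 K/W
R_vermiculite fill = ln(119.2/91.2)/(2π×0.0777×1.96) = 0.2798 K/W
R_outer film = 1/(h_o·2πr_oL) = 1/(12.5×2π×0.1192×1.96) = 0.0545 K/W
R_total = 0.8926 K/W
Q = ΔT/R_total = 168/0.8926

Q ≈ 188 W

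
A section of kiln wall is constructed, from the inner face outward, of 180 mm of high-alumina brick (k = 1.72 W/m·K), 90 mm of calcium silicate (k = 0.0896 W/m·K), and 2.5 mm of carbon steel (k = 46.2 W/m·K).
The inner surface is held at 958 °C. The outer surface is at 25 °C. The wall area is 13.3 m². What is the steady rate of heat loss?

Treating each layer as a thermal resistance in series:
R_high-alumina brick = L/(kA) = 0.18/(1.72×13.3) = 0.007869 K/W
R_calcium silicate = L/(kA) = 0.09/(0.0896×13.3) = 0.07552 K/W
R_carbon steel = L/(kA) = 0.0025/(46.2×13.3) = 4.069×10^-6 K/W
R_total = 0.0834 K/W
Q = ΔT / R_total = 933 / 0.0834

Q ≈ 11200 W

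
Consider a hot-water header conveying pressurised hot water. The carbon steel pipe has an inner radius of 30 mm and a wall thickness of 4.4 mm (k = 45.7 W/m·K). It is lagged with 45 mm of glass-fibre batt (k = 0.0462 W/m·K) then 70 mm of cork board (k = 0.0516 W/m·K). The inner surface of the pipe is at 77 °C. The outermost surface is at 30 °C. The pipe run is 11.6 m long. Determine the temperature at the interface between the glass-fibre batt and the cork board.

Per-layer cylindrical resistances, series-summed:
R_carbon steel pipe wall = ln(34.4/30)/(2π×45.7×11.6) = 4.109×10^-5 K/W
R_glass-fibre batt = ln(79.4/34.4)/(2π×0.0462×11.6) = 0.2484 K/W
R_cork board = ln(149.4/79.4)/(2π×0.0516×11.6) = 0.1681 K/W
R_total = 0.4165 K/W
Q = ΔT/R_total = 47/0.4165
Q = 113 W
T_interface = T_inner − Q·ΣR(inner→interface) = 77 − 113×0.2484

T ≈ 49 °C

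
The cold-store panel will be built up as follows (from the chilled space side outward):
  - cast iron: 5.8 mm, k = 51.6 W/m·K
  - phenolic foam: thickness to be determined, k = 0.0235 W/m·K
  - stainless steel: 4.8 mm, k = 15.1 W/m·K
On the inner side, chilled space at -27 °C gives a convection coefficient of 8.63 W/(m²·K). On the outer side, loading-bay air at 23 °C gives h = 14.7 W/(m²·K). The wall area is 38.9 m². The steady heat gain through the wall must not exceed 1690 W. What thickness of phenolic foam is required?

Thermal resistances in series:
R_inner film = 1/(h_i·A) = 1/(8.63×38.9) = 0.002979 K/W
R_cast iron = L/(kA) = 0.0058/(51.6×38.9) = 2.89×10^-6 K/W
R_stainless steel = L/(kA) = 0.0048/(15.1×38.9) = 8.172×10^-6 K/W
R_outer film = 1/(h_o·A) = 1/(14.7×38.9) = 0.001749 K/W
Sum of the known resistances R_other = 0.004739 K/W
Required total resistance R_tot = ΔT/Q_allow = 50/1690 = 0.02959 K/W
R_phenolic foam = R_tot − R_other = 0.02485 K/W
L = R·k·A = 0.02485×0.0235×38.9

L ≈ 22.7 mm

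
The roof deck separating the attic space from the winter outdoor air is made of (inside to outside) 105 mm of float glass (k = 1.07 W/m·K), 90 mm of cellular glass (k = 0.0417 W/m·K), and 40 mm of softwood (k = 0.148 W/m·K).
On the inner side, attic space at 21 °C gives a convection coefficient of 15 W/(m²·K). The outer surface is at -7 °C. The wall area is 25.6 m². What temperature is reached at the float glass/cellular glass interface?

Using the resistance-network approach (series):
R_inner film = 1/(h_i·A) = 1/(15×25.6) = 0.002604 K/W
R_float glass = L/(kA) = 0.105/(1.07×25.6) = 0.003833 K/W
R_cellular glass = L/(kA) = 0.09/(0.0417×25.6) = 0.08431 K/W
R_softwood = L/(kA) = 0.04/(0.148×25.6) = 0.01056 K/W
R_total = 0.1013 K/W;  Q = ΔT/R_total = 28/0.1013 = 276.4 W
T_interface = T_inner − Q·ΣR(inner→interface) = 21 − 276×0.006437

T ≈ 19.2 °C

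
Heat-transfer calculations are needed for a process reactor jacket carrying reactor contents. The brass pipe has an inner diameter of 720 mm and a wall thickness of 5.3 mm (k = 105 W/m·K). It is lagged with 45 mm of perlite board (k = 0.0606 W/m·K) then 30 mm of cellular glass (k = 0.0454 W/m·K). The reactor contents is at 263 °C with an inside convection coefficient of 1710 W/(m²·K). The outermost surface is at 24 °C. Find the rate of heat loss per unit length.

q′ ≈ 432 W/m

For a radial system each layer contributes R = ln(r_out/r_in)/(2πkL); films add R = 1/(hA).
R_inner film = 1/(h_i·2πr₁L) = 1/(1710×2π×0.36×1) = 2.585×10^-4 K/W
R_brass pipe wall = ln(365.3/360)/(2π×105×1) = 2.215×10^-5 K/W
R_perlite board = ln(410.3/365.3)/(2π×0.0606×1) = 0.3051 K/W
R_cellular glass = ln(440.3/410.3)/(2π×0.0454×1) = 0.2474 K/W
R_total = 0.5528 K/W
Q = ΔT/R_total = 239/0.5528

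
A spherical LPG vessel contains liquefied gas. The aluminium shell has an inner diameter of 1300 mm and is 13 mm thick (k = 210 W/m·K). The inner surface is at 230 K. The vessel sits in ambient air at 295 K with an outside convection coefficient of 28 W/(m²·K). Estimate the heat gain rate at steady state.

Radial (spherical) resistances in series:
R_aluminium shell = (1/0.65 − 1/0.663)/(4π×210) = 1.143×10^-5 K/W
R_outer film = 1/(h·4πr_o²) = 1/(28×4π×0.663²) = 0.006466 K/W
R_total = 0.006477 K/W
Q = ΔT/R_total = 65/0.006477

Q ≈ 10000 W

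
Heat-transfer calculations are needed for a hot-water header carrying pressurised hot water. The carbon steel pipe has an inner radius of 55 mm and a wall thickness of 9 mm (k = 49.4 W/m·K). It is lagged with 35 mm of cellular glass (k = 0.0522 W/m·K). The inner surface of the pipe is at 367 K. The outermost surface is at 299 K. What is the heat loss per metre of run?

q′ ≈ 51.1 W/m

Per-layer cylindrical resistances, series-summed:
R_carbon steel pipe wall = ln(64/55)/(2π×49.4×1) = 4.883×10^-4 K/W
R_cellular glass = ln(99/64)/(2π×0.0522×1) = 1.33 K/W
R_total = 1.331 K/W
Q = ΔT/R_total = 68/1.331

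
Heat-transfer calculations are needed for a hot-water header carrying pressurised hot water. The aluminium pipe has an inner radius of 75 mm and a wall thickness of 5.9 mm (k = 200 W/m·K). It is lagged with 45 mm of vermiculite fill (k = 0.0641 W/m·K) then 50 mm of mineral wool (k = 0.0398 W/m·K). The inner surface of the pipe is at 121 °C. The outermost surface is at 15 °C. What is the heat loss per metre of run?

Per-layer cylindrical resistances, series-summed:
R_aluminium pipe wall = ln(80.9/75)/(2π×200×1) = 6.026×10^-5 K/W
R_vermiculite fill = ln(125.9/80.9)/(2π×0.0641×1) = 1.098 K/W
R_mineral wool = ln(175.9/125.9)/(2π×0.0398×1) = 1.337 K/W
R_total = 2.436 K/W
Q = ΔT/R_total = 106/2.436

q′ ≈ 43.5 W/m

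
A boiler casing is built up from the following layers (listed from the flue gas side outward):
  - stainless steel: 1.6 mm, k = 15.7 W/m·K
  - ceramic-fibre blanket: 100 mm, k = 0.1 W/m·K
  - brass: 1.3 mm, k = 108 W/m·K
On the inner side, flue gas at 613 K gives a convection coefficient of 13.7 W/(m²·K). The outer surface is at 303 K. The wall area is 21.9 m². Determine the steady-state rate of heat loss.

Model the wall as resistances in series:
R_inner film = 1/(h_i·A) = 1/(13.7×21.9) = 0.003333 K/W
R_stainless steel = L/(kA) = 0.0016/(15.7×21.9) = 4.653×10^-6 K/W
R_ceramic-fibre blanket = L/(kA) = 0.1/(0.1×21.9) = 0.04566 K/W
R_brass = L/(kA) = 0.0013/(108×21.9) = 5.496×10^-7 K/W
R_total = 0.049 K/W
Q = ΔT / R_total = 310 / 0.049

Q ≈ 6330 W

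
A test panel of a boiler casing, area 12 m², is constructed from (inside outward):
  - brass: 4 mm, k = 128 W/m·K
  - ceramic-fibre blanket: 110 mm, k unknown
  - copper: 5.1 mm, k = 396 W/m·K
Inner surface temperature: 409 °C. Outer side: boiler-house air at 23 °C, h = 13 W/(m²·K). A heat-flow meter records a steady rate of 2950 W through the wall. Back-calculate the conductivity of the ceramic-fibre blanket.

Model the wall as resistances in series:
R_brass = L/(kA) = 0.004/(128×12) = 2.604×10^-6 K/W
R_copper = L/(kA) = 0.0051/(396×12) = 1.073×10^-6 K/W
R_outer film = 1/(h_o·A) = 1/(13×12) = 0.00641 K/W
Sum of known resistances R_other = 0.006414 K/W
Total R = ΔT/Q = 386/2950 = 0.1308 K/W
R_ceramic-fibre blanket = R_total − R_other = 0.1244 K/W
k = L/(R·A) = 0.11/(0.1244×12)

k ≈ 0.0737 W/(m·K)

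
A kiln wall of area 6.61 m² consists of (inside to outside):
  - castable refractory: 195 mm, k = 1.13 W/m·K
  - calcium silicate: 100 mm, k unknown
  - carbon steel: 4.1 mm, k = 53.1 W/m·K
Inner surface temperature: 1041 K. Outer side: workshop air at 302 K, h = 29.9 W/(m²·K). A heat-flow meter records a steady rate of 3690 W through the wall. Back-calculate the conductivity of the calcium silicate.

Thermal resistances in series:
R_castable refractory = L/(kA) = 0.195/(1.13×6.61) = 0.02611 K/W
R_carbon steel = L/(kA) = 0.0041/(53.1×6.61) = 1.168×10^-5 K/W
R_outer film = 1/(h_o·A) = 1/(29.9×6.61) = 0.00506 K/W
Sum of known resistances R_other = 0.03118 K/W
Total R = ΔT/Q = 739/3690 = 0.2003 K/W
R_calcium silicate = R_total − R_other = 0.1691 K/W
k = L/(R·A) = 0.1/(0.1691×6.61)

k ≈ 0.0895 W/(m·K)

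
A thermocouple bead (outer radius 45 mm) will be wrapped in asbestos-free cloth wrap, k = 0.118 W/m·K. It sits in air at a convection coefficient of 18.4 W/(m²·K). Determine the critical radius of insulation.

r_cr ≈ 12.8 mm

For a sphere r_cr = 2k/h = 2×0.118/18.4
r_cr = 12.8 mm; since the bare radius (45 mm) is above r_cr, any added insulation will reduce heat loss.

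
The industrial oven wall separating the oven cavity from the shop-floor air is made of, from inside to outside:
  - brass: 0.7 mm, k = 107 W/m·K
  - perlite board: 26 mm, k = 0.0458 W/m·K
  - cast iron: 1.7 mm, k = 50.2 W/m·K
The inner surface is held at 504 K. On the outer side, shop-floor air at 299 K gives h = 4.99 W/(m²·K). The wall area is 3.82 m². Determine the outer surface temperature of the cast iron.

Series thermal resistances:
R_brass = L/(kA) = 0.0007/(107×3.82) = 1.713×10^-6 K/W
R_perlite board = L/(kA) = 0.026/(0.0458×3.82) = 0.1486 K/W
R_cast iron = L/(kA) = 0.0017/(50.2×3.82) = 8.865×10^-6 K/W
R_outer film = 1/(h_o·A) = 1/(4.99×3.82) = 0.05246 K/W
R_total = 0.2011 K/W;  Q = ΔT/R_total = 205/0.2011 = 1019 W
T_interface = T_inner − Q·ΣR(inner→interface) = 504 − 1020×0.1486

T ≈ 352 K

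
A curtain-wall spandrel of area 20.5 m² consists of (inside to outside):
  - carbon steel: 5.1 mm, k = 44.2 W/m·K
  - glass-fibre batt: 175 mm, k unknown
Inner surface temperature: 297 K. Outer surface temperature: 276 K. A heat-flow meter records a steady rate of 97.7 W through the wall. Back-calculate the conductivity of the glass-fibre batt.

Model the wall as resistances in series:
R_carbon steel = L/(kA) = 0.0051/(44.2×20.5) = 5.629×10^-6 K/W
Sum of known resistances R_other = 5.629×10^-6 K/W
Total R = ΔT/Q = 21/97.7 = 0.2149 K/W
R_glass-fibre batt = R_total − R_other = 0.2149 K/W
k = L/(R·A) = 0.175/(0.2149×20.5)

k ≈ 0.0397 W/(m·K)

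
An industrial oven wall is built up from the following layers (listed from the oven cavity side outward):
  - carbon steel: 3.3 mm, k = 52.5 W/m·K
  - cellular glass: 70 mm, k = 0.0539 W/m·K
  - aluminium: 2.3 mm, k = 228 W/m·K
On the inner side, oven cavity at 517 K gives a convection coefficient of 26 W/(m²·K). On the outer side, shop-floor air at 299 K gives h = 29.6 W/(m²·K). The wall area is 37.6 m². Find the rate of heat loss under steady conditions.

Q ≈ 5980 W

Thermal resistances in series:
R_inner film = 1/(h_i·A) = 1/(26×37.6) = 0.001023 K/W
R_carbon steel = L/(kA) = 0.0033/(52.5×37.6) = 1.672×10^-6 K/W
R_cellular glass = L/(kA) = 0.07/(0.0539×37.6) = 0.03454 K/W
R_aluminium = L/(kA) = 0.0023/(228×37.6) = 2.683×10^-7 K/W
R_outer film = 1/(h_o·A) = 1/(29.6×37.6) = 8.985×10^-4 K/W
R_total = 0.03646 K/W
Q = ΔT / R_total = 218 / 0.03646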